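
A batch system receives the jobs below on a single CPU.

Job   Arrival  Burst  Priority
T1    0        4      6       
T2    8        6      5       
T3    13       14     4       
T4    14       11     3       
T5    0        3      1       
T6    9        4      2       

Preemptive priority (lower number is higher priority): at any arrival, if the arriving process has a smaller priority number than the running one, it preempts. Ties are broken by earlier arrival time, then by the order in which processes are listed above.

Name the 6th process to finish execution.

Timeline: | T5 0-3 | T1 3-7 | idle 7-8 | T2 8-9 | T6 9-13 | T3 13-14 | T4 14-25 | T3 25-38 | T2 38-43 |
Completion: T1=7  T2=43  T3=38  T4=25  T5=3  T6=13
Finish order: T5 → T1 → T6 → T4 → T3 → T2

T2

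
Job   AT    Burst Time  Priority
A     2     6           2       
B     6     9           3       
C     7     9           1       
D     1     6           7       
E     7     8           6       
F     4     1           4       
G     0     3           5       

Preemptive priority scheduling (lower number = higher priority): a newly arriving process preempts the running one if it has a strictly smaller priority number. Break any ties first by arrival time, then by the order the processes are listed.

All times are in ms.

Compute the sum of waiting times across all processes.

123

Gantt: | G 0-2 | A 2-7 | C 7-16 | A 16-17 | B 17-26 | F 26-27 | G 27-28 | E 28-36 | D 36-42 |
Completion: A=17  B=26  C=16  D=42  E=36  F=27  G=28
Waiting = turnaround − burst: A=9, B=11, C=0, D=35, E=21, F=22, G=25
Total waiting = 9 + 11 + 0 + 35 + 21 + 22 + 25 = 123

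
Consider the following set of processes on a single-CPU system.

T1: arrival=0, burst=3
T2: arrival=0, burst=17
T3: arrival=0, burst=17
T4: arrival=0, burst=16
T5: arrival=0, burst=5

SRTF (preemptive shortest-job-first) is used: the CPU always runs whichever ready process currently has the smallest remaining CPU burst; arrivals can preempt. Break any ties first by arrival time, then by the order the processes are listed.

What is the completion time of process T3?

58

Gantt: | T1 0-3 | T5 3-8 | T4 8-24 | T2 24-41 | T3 41-58 |
Completion: T1=3  T2=41  T3=58  T4=24  T5=8
Turnaround (C−A): T1=3  T2=41  T3=58  T4=24  T5=8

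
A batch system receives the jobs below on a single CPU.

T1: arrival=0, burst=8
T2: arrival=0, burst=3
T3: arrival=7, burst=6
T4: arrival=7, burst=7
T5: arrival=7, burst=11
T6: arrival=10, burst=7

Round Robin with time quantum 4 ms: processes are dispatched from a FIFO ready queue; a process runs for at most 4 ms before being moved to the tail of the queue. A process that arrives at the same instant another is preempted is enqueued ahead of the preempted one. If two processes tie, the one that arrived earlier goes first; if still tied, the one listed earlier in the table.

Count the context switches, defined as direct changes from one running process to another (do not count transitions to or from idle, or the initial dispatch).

11

Schedule: | T1 0-4 | T2 4-7 | T1 7-11 | T3 11-15 | T4 15-19 | T5 19-23 | T6 23-27 | T3 27-29 | T4 29-32 | T5 32-36 | T6 36-39 | T5 39-42 |
Completion: T1=11  T2=7  T3=29  T4=32  T5=42  T6=39
Turnaround (C−A): T1=11  T2=7  T3=22  T4=25  T5=35  T6=29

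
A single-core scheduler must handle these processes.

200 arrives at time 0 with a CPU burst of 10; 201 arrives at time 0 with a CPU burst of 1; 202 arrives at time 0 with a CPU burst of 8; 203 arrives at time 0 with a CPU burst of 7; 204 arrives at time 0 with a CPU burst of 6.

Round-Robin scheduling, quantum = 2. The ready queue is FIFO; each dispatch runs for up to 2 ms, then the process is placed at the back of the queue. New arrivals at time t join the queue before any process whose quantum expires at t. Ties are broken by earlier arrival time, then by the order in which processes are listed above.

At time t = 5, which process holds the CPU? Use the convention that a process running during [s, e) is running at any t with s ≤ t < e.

Schedule: | 200 0-2 | 201 2-3 | 202 3-5 | 203 5-7 | 204 7-9 | 200 9-11 | 202 11-13 | 203 13-15 | 204 15-17 | 200 17-19 | 202 19-21 | 203 21-23 | 204 23-25 | 200 25-27 | 202 27-29 | 203 29-30 | 200 30-32 |
Completion: 200=32  201=3  202=29  203=30  204=25
Turnaround (C−A): 200=32  201=3  202=29  203=30  204=25

203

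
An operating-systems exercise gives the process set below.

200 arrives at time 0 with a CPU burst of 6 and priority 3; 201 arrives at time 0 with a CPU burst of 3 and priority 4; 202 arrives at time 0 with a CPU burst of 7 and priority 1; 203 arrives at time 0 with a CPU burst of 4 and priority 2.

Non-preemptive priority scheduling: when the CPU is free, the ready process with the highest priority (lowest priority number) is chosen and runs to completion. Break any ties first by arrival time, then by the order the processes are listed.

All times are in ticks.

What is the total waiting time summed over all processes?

Gantt: | 202 0-7 | 203 7-11 | 200 11-17 | 201 17-20 |
Completion: 200=17  201=20  202=7  203=11
Turnaround (C−A): 200=17  201=20  202=7  203=11
Waiting = turnaround − burst: 200=11, 201=17, 202=0, 203=7
Total waiting = 11 + 17 + 0 + 7 = 35

35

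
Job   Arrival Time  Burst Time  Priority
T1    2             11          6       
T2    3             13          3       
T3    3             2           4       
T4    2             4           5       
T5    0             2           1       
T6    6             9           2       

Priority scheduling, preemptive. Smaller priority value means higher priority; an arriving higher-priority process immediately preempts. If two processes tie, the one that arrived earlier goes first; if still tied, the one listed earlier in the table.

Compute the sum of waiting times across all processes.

83

Gantt: | T5 0-2 | T4 2-3 | T2 3-6 | T6 6-15 | T2 15-25 | T3 25-27 | T4 27-30 | T1 30-41 |
Completion: T1=41  T2=25  T3=27  T4=30  T5=2  T6=15
Turnaround (C−A): T1=39  T2=22  T3=24  T4=28  T5=2  T6=9
Waiting = turnaround − burst: T1=28, T2=9, T3=22, T4=24, T5=0, T6=0
Total waiting = 28 + 9 + 22 + 24 + 0 + 0 = 83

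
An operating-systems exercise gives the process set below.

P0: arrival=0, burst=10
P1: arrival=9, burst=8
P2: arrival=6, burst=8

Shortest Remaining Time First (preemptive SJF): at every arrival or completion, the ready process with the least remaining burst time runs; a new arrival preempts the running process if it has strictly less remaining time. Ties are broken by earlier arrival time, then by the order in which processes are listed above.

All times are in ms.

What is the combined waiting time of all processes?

Timeline: | P0 0-10 | P2 10-18 | P1 18-26 |
Completion: P0=10  P1=26  P2=18
Turnaround (C−A): P0=10  P1=17  P2=12
Waiting = turnaround − burst: P0=0, P1=9, P2=4
Total waiting = 0 + 9 + 4 = 13

13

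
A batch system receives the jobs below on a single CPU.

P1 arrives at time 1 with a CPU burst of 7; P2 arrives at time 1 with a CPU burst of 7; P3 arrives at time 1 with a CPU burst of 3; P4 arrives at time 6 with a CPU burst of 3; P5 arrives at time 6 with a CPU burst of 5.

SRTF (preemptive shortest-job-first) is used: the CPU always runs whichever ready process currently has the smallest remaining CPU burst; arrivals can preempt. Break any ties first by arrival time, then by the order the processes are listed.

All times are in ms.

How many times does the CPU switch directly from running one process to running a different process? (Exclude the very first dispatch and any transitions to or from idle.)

Timeline: | idle 0-1 | P3 1-4 | P1 4-6 | P4 6-9 | P1 9-14 | P5 14-19 | P2 19-26 |
Completion: P1=14  P2=26  P3=4  P4=9  P5=19

5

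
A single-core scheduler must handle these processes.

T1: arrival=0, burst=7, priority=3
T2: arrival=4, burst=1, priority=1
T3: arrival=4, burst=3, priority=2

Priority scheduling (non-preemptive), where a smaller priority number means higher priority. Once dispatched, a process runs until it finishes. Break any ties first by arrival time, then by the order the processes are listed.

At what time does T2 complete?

Timeline: | T1 0-7 | T2 7-8 | T3 8-11 |
Completion: T1=7  T2=8  T3=11
Turnaround (C−A): T1=7  T2=4  T3=7

8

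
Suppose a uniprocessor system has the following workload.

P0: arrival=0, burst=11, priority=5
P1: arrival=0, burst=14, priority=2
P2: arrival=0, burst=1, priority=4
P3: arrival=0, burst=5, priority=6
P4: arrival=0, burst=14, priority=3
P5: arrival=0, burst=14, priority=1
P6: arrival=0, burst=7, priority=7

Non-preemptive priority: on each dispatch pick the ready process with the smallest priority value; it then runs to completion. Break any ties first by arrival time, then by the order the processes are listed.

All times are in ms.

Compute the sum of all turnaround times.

Gantt: | P5 0-14 | P1 14-28 | P4 28-42 | P2 42-43 | P0 43-54 | P3 54-59 | P6 59-66 |
Completion: P0=54  P1=28  P2=43  P3=59  P4=42  P5=14  P6=66
Turnaround (C−A): P0=54  P1=28  P2=43  P3=59  P4=42  P5=14  P6=66
Turnaround = completion − arrival: P0=54, P1=28, P2=43, P3=59, P4=42, P5=14, P6=66
Total turnaround = 54 + 28 + 43 + 59 + 42 + 14 + 66 = 306

306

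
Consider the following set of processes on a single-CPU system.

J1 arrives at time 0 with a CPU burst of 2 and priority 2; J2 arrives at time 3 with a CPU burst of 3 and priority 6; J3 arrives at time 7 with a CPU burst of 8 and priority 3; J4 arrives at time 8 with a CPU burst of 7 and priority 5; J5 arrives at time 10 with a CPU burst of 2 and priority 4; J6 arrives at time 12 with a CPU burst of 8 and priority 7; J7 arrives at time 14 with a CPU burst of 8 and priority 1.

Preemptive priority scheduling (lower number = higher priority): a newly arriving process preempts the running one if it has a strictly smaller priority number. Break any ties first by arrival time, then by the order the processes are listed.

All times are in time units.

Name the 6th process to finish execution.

Schedule: | J1 0-2 | idle 2-3 | J2 3-6 | idle 6-7 | J3 7-14 | J7 14-22 | J3 22-23 | J5 23-25 | J4 25-32 | J6 32-40 |
Completion: J1=2  J2=6  J3=23  J4=32  J5=25  J6=40  J7=22
Finish order: J1 → J2 → J7 → J3 → J5 → J4 → J6

J4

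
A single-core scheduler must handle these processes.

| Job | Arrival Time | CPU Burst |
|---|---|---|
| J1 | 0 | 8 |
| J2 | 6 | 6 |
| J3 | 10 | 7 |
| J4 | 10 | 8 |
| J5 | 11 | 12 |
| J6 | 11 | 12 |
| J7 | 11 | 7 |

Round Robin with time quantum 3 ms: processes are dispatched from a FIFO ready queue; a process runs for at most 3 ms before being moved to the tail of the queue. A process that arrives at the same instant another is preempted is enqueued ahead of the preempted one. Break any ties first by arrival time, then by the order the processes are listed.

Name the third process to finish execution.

J3

Schedule: | J1 0-6 | J2 6-9 | J1 9-11 | J2 11-14 | J3 14-17 | J4 17-20 | J5 20-23 | J6 23-26 | J7 26-29 | J3 29-32 | J4 32-35 | J5 35-38 | J6 38-41 | J7 41-44 | J3 44-45 | J4 45-47 | J5 47-50 | J6 50-53 | J7 53-54 | J5 54-57 | J6 57-60 |
Completion: J1=11  J2=14  J3=45  J4=47  J5=57  J6=60  J7=54
Finish order: J1 → J2 → J3 → J4 → J7 → J5 → J6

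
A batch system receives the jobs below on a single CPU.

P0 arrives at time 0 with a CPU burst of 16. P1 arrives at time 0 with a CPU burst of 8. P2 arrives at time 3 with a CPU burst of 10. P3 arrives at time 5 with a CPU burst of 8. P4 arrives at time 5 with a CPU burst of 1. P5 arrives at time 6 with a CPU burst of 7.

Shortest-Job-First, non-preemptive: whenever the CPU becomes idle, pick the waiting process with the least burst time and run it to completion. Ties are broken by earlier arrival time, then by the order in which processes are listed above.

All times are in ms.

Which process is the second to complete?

Gantt: | P1 0-8 | P4 8-9 | P5 9-16 | P3 16-24 | P2 24-34 | P0 34-50 |
Completion: P0=50  P1=8  P2=34  P3=24  P4=9  P5=16
Turnaround (C−A): P0=50  P1=8  P2=31  P3=19  P4=4  P5=10
Finish order: P1 → P4 → P5 → P3 → P2 → P0

P4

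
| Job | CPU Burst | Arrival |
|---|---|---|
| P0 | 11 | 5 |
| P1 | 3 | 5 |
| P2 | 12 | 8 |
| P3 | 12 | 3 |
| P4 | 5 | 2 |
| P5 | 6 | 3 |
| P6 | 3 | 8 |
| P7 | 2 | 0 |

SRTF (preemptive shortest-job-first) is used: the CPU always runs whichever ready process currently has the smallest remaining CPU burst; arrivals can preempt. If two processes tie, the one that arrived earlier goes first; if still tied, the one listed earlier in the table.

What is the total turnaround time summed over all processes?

143

Timeline: | P7 0-2 | P4 2-7 | P1 7-10 | P6 10-13 | P5 13-19 | P0 19-30 | P3 30-42 | P2 42-54 |
Completion: P0=30  P1=10  P2=54  P3=42  P4=7  P5=19  P6=13  P7=2
Turnaround = completion − arrival: P0=25, P1=5, P2=46, P3=39, P4=5, P5=16, P6=5, P7=2
Total turnaround = 25 + 5 + 46 + 39 + 5 + 16 + 5 + 2 = 143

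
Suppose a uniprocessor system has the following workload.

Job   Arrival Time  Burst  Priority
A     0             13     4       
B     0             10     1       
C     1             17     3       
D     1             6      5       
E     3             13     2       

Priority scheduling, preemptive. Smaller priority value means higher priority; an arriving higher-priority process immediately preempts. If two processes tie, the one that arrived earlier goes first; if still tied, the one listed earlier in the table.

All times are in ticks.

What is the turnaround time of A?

Timeline: | B 0-10 | E 10-23 | C 23-40 | A 40-53 | D 53-59 |
Completion: A=53  B=10  C=40  D=59  E=23
Turnaround(A) = completion − arrival = 53 − 0 = 53

53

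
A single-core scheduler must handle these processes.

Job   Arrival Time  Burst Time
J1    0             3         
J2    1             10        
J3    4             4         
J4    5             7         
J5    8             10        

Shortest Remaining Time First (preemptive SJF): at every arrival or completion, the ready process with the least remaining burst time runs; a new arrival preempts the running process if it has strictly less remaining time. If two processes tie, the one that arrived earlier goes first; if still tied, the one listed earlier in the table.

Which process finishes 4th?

J2

Gantt: | J1 0-3 | J2 3-4 | J3 4-8 | J4 8-15 | J2 15-24 | J5 24-34 |
Completion: J1=3  J2=24  J3=8  J4=15  J5=34
Finish order: J1 → J3 → J4 → J2 → J5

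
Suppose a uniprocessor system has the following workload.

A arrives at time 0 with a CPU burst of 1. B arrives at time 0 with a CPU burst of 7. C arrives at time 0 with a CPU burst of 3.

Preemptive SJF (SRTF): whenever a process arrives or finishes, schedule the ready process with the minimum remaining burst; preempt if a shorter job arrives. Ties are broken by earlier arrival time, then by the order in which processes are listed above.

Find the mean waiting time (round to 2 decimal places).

1.67

Schedule: | A 0-1 | C 1-4 | B 4-11 |
Completion: A=1  B=11  C=4
Turnaround (C−A): A=1  B=11  C=4
Waiting times: A=0, B=4, C=1
Average waiting = (0+4+1) / 3 = 5/3 = 1.67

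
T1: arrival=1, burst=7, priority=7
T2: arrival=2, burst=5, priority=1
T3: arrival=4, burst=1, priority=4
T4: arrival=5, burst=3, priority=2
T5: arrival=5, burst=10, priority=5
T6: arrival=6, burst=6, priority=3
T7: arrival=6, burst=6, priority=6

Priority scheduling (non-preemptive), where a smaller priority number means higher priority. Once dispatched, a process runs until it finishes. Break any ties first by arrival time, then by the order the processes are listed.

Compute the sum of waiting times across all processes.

Timeline: | idle 0-1 | T1 1-8 | T2 8-13 | T4 13-16 | T6 16-22 | T3 22-23 | T5 23-33 | T7 33-39 |
Completion: T1=8  T2=13  T3=23  T4=16  T5=33  T6=22  T7=39
Waiting = turnaround − burst: T1=0, T2=6, T3=18, T4=8, T5=18, T6=10, T7=27
Total waiting = 0 + 6 + 18 + 8 + 18 + 10 + 27 = 87

87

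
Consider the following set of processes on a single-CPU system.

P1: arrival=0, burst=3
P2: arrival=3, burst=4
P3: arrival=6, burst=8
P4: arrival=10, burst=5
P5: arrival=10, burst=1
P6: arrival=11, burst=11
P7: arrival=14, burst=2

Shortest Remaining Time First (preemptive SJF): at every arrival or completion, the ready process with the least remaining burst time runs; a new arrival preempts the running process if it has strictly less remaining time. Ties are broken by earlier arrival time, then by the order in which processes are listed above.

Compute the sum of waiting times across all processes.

24

Gantt: | P1 0-3 | P2 3-7 | P3 7-10 | P5 10-11 | P3 11-16 | P7 16-18 | P4 18-23 | P6 23-34 |
Completion: P1=3  P2=7  P3=16  P4=23  P5=11  P6=34  P7=18
Waiting = turnaround − burst: P1=0, P2=0, P3=2, P4=8, P5=0, P6=12, P7=2
Total waiting = 0 + 0 + 2 + 8 + 0 + 12 + 2 = 24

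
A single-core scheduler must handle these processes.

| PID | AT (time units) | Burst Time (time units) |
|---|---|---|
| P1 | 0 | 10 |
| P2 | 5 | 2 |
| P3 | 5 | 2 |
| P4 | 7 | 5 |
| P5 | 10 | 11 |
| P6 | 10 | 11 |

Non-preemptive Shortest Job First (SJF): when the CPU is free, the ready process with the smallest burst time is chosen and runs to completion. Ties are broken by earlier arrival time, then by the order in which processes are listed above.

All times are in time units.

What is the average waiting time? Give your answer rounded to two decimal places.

8.00

Timeline: | P1 0-10 | P2 10-12 | P3 12-14 | P4 14-19 | P5 19-30 | P6 30-41 |
Completion: P1=10  P2=12  P3=14  P4=19  P5=30  P6=41
Turnaround (C−A): P1=10  P2=7  P3=9  P4=12  P5=20  P6=31
Waiting times: P1=0, P2=5, P3=7, P4=7, P5=9, P6=20
Average waiting = (0+5+7+7+9+20) / 6 = 48/6 = 8.00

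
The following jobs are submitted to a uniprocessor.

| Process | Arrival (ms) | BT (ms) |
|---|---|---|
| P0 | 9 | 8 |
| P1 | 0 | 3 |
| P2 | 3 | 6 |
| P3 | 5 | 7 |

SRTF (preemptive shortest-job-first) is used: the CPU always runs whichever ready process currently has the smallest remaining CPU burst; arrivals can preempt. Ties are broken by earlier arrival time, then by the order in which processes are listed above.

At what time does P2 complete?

Gantt: | P1 0-3 | P2 3-9 | P3 9-16 | P0 16-24 |
Completion: P0=24  P1=3  P2=9  P3=16
Turnaround (C−A): P0=15  P1=3  P2=6  P3=11

9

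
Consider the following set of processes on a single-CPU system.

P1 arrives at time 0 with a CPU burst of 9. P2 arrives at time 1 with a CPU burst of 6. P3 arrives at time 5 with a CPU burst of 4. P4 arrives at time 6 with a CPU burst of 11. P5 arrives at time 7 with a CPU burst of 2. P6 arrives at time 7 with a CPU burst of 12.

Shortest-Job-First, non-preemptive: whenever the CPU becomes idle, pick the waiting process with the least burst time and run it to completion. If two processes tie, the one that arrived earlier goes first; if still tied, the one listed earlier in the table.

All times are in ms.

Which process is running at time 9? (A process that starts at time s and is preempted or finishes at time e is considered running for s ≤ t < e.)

Gantt: | P1 0-9 | P5 9-11 | P3 11-15 | P2 15-21 | P4 21-32 | P6 32-44 |
Completion: P1=9  P2=21  P3=15  P4=32  P5=11  P6=44

P5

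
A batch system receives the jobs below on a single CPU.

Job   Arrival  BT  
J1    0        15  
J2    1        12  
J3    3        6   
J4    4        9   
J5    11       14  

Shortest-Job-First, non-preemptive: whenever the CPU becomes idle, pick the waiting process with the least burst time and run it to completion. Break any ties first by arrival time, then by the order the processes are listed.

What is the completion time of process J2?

42

Schedule: | J1 0-15 | J3 15-21 | J4 21-30 | J2 30-42 | J5 42-56 |
Completion: J1=15  J2=42  J3=21  J4=30  J5=56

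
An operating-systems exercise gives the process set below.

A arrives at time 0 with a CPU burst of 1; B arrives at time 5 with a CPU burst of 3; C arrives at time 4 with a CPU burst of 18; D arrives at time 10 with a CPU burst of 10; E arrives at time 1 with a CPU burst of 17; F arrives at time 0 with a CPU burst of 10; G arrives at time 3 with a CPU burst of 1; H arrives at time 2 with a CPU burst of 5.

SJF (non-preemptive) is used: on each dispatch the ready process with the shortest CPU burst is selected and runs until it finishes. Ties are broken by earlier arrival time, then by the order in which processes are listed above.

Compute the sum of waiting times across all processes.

111

Timeline: | A 0-1 | F 1-11 | G 11-12 | B 12-15 | H 15-20 | D 20-30 | E 30-47 | C 47-65 |
Completion: A=1  B=15  C=65  D=30  E=47  F=11  G=12  H=20
Turnaround (C−A): A=1  B=10  C=61  D=20  E=46  F=11  G=9  H=18
Waiting = turnaround − burst: A=0, B=7, C=43, D=10, E=29, F=1, G=8, H=13
Total waiting = 0 + 7 + 43 + 10 + 29 + 1 + 8 + 13 = 111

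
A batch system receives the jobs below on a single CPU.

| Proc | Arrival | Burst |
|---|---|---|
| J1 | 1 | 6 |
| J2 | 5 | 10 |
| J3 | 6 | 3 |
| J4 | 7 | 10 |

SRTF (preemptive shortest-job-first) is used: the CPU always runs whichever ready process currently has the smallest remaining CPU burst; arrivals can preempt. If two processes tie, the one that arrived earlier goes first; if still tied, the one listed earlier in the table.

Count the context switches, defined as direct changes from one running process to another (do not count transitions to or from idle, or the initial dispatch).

Timeline: | idle 0-1 | J1 1-7 | J3 7-10 | J2 10-20 | J4 20-30 |
Completion: J1=7  J2=20  J3=10  J4=30

3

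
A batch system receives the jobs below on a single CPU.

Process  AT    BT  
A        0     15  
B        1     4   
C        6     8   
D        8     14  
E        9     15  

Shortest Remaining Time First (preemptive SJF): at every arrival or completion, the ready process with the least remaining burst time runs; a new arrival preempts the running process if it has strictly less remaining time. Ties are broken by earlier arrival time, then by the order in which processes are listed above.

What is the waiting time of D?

19

Timeline: | A 0-1 | B 1-5 | A 5-6 | C 6-14 | A 14-27 | D 27-41 | E 41-56 |
Completion: A=27  B=5  C=14  D=41  E=56
Turnaround (C−A): A=27  B=4  C=8  D=33  E=47
Waiting(D) = turnaround − burst = 33 − 14 = 19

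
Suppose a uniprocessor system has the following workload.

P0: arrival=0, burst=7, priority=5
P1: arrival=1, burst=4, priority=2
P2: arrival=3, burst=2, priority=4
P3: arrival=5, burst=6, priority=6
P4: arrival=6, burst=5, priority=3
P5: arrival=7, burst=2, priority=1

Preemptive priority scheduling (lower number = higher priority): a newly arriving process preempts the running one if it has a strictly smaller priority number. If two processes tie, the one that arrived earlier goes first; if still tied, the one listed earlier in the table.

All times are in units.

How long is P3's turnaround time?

Timeline: | P0 0-1 | P1 1-5 | P2 5-6 | P4 6-7 | P5 7-9 | P4 9-13 | P2 13-14 | P0 14-20 | P3 20-26 |
Completion: P0=20  P1=5  P2=14  P3=26  P4=13  P5=9
Turnaround (C−A): P0=20  P1=4  P2=11  P3=21  P4=7  P5=2
Turnaround(P3) = completion − arrival = 26 − 5 = 21

21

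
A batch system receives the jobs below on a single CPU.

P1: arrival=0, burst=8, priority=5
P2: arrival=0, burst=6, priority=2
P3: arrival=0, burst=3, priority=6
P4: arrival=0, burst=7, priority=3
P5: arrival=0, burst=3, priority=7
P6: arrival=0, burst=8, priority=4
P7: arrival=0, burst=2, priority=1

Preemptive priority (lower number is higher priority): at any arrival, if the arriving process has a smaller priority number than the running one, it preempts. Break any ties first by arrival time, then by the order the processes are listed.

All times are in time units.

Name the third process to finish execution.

Schedule: | P7 0-2 | P2 2-8 | P4 8-15 | P6 15-23 | P1 23-31 | P3 31-34 | P5 34-37 |
Completion: P1=31  P2=8  P3=34  P4=15  P5=37  P6=23  P7=2
Turnaround (C−A): P1=31  P2=8  P3=34  P4=15  P5=37  P6=23  P7=2
Finish order: P7 → P2 → P4 → P6 → P1 → P3 → P5

P4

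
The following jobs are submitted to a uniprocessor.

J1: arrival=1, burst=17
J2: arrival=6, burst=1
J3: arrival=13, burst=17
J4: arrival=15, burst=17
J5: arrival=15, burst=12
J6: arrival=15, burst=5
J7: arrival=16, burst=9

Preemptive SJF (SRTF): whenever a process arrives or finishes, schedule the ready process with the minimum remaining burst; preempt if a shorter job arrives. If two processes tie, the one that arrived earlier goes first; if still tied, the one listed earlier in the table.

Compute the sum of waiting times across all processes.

Schedule: | idle 0-1 | J1 1-6 | J2 6-7 | J1 7-19 | J6 19-24 | J7 24-33 | J5 33-45 | J3 45-62 | J4 62-79 |
Completion: J1=19  J2=7  J3=62  J4=79  J5=45  J6=24  J7=33
Turnaround (C−A): J1=18  J2=1  J3=49  J4=64  J5=30  J6=9  J7=17
Waiting = turnaround − burst: J1=1, J2=0, J3=32, J4=47, J5=18, J6=4, J7=8
Total waiting = 1 + 0 + 32 + 47 + 18 + 4 + 8 = 110

110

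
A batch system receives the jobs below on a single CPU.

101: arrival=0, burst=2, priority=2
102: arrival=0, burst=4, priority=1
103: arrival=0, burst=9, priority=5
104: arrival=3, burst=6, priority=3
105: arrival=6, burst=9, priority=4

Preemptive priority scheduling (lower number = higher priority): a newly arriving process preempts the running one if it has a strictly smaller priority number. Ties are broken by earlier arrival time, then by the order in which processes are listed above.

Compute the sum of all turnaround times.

Timeline: | 102 0-4 | 101 4-6 | 104 6-12 | 105 12-21 | 103 21-30 |
Completion: 101=6  102=4  103=30  104=12  105=21
Turnaround = completion − arrival: 101=6, 102=4, 103=30, 104=9, 105=15
Total turnaround = 6 + 4 + 30 + 9 + 15 = 64

64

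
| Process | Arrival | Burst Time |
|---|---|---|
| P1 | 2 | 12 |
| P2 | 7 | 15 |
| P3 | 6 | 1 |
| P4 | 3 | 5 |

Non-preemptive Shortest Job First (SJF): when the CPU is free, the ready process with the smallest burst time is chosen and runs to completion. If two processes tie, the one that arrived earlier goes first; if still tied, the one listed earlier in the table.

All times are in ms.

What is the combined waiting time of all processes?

33

Schedule: | idle 0-2 | P1 2-14 | P3 14-15 | P4 15-20 | P2 20-35 |
Completion: P1=14  P2=35  P3=15  P4=20
Turnaround (C−A): P1=12  P2=28  P3=9  P4=17
Waiting = turnaround − burst: P1=0, P2=13, P3=8, P4=12
Total waiting = 0 + 13 + 8 + 12 = 33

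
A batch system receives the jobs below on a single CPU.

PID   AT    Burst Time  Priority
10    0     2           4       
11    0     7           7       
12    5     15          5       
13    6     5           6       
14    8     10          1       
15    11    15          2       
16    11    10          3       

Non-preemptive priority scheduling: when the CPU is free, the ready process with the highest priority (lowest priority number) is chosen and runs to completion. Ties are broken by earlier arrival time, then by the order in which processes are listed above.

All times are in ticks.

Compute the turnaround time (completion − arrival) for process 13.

58

Gantt: | 10 0-2 | 11 2-9 | 14 9-19 | 15 19-34 | 16 34-44 | 12 44-59 | 13 59-64 |
Completion: 10=2  11=9  12=59  13=64  14=19  15=34  16=44
Turnaround (C−A): 10=2  11=9  12=54  13=58  14=11  15=23  16=33
Turnaround(13) = completion − arrival = 64 − 6 = 58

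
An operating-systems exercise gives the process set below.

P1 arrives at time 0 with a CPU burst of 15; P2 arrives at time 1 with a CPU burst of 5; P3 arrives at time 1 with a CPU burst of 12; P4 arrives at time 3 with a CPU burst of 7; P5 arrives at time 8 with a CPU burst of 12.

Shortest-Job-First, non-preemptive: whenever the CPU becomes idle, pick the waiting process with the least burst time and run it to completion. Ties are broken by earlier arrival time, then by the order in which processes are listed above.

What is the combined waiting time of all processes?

88

Schedule: | P1 0-15 | P2 15-20 | P4 20-27 | P3 27-39 | P5 39-51 |
Completion: P1=15  P2=20  P3=39  P4=27  P5=51
Turnaround (C−A): P1=15  P2=19  P3=38  P4=24  P5=43
Waiting = turnaround − burst: P1=0, P2=14, P3=26, P4=17, P5=31
Total waiting = 0 + 14 + 26 + 17 + 31 = 88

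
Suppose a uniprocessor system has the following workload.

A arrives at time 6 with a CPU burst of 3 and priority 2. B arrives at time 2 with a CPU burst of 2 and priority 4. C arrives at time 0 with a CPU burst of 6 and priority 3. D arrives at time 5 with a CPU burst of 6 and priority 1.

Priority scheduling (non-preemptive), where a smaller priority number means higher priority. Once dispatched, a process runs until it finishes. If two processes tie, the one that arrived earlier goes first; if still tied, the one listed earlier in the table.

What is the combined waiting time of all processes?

20

Gantt: | C 0-6 | D 6-12 | A 12-15 | B 15-17 |
Completion: A=15  B=17  C=6  D=12
Waiting = turnaround − burst: A=6, B=13, C=0, D=1
Total waiting = 6 + 13 + 0 + 1 = 20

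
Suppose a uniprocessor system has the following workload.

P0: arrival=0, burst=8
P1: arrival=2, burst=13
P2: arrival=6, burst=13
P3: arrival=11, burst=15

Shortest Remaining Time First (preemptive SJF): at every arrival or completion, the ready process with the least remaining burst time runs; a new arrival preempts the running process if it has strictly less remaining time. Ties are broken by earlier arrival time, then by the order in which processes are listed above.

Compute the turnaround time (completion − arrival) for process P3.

38

Schedule: | P0 0-8 | P1 8-21 | P2 21-34 | P3 34-49 |
Completion: P0=8  P1=21  P2=34  P3=49
Turnaround (C−A): P0=8  P1=19  P2=28  P3=38
Turnaround(P3) = completion − arrival = 49 − 11 = 38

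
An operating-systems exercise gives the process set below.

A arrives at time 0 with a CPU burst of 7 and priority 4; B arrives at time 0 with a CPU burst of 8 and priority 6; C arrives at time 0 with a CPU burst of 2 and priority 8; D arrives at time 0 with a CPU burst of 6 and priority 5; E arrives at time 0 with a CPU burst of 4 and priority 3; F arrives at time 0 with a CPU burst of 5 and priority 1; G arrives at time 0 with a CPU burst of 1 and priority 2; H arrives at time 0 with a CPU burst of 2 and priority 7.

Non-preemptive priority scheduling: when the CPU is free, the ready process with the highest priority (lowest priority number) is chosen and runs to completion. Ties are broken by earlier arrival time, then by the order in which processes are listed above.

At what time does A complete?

Timeline: | F 0-5 | G 5-6 | E 6-10 | A 10-17 | D 17-23 | B 23-31 | H 31-33 | C 33-35 |
Completion: A=17  B=31  C=35  D=23  E=10  F=5  G=6  H=33
Turnaround (C−A): A=17  B=31  C=35  D=23  E=10  F=5  G=6  H=33

17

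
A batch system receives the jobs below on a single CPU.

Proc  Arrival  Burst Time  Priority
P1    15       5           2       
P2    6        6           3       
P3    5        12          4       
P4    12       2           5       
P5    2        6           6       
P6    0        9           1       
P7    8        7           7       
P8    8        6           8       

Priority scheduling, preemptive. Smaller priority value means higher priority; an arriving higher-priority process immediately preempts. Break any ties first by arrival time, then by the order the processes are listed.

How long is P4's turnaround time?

22

Gantt: | P6 0-9 | P2 9-15 | P1 15-20 | P3 20-32 | P4 32-34 | P5 34-40 | P7 40-47 | P8 47-53 |
Completion: P1=20  P2=15  P3=32  P4=34  P5=40  P6=9  P7=47  P8=53
Turnaround(P4) = completion − arrival = 34 − 12 = 22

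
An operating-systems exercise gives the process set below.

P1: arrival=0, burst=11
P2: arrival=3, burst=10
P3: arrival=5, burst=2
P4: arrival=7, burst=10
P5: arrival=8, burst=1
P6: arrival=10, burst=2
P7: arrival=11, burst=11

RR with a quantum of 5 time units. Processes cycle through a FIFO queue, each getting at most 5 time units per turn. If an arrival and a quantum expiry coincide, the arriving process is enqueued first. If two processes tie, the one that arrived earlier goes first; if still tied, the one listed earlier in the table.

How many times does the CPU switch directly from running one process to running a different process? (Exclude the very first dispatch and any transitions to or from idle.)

11

Schedule: | P1 0-5 | P2 5-10 | P3 10-12 | P1 12-17 | P4 17-22 | P5 22-23 | P6 23-25 | P2 25-30 | P7 30-35 | P1 35-36 | P4 36-41 | P7 41-47 |
Completion: P1=36  P2=30  P3=12  P4=41  P5=23  P6=25  P7=47
Turnaround (C−A): P1=36  P2=27  P3=7  P4=34  P5=15  P6=15  P7=36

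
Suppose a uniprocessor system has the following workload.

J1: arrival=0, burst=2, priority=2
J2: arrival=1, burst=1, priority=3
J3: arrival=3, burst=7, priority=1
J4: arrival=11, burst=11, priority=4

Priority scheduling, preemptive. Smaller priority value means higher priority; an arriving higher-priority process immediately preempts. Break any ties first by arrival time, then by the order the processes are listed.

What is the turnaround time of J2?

2

Gantt: | J1 0-2 | J2 2-3 | J3 3-10 | idle 10-11 | J4 11-22 |
Completion: J1=2  J2=3  J3=10  J4=22
Turnaround (C−A): J1=2  J2=2  J3=7  J4=11
Turnaround(J2) = completion − arrival = 3 − 1 = 2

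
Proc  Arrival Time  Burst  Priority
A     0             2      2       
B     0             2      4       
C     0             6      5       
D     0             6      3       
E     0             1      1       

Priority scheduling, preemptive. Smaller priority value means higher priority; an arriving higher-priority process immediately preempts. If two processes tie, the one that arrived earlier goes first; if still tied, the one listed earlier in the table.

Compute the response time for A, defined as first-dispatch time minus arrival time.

Schedule: | E 0-1 | A 1-3 | D 3-9 | B 9-11 | C 11-17 |
Completion: A=3  B=11  C=17  D=9  E=1
Turnaround (C−A): A=3  B=11  C=17  D=9  E=1
Response(A) = first start − arrival = 1 − 0 = 1

1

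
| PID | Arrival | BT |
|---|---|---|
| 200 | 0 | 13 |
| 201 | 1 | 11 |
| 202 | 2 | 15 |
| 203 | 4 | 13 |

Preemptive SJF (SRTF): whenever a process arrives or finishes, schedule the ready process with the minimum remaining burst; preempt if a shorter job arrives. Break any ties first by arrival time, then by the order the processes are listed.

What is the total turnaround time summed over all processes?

118

Schedule: | 200 0-1 | 201 1-12 | 200 12-24 | 203 24-37 | 202 37-52 |
Completion: 200=24  201=12  202=52  203=37
Turnaround (C−A): 200=24  201=11  202=50  203=33
Turnaround = completion − arrival: 200=24, 201=11, 202=50, 203=33
Total turnaround = 24 + 11 + 50 + 33 = 118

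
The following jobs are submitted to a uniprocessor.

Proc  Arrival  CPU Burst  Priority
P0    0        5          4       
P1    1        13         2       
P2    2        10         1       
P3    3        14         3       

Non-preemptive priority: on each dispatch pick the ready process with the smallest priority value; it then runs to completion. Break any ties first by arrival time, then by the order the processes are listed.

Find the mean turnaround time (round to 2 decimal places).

21.00

Schedule: | P0 0-5 | P2 5-15 | P1 15-28 | P3 28-42 |
Completion: P0=5  P1=28  P2=15  P3=42
Turnaround (C−A): P0=5  P1=27  P2=13  P3=39
Turnaround times: P0=5, P1=27, P2=13, P3=39
Average turnaround = (5+27+13+39) / 4 = 84/4 = 21.00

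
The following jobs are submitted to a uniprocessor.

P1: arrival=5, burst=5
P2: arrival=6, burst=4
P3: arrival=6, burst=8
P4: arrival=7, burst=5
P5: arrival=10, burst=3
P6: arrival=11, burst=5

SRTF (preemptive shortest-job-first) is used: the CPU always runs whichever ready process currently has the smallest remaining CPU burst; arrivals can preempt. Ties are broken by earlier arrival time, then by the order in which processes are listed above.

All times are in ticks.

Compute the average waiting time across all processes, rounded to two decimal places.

8.17

Schedule: | idle 0-5 | P1 5-10 | P5 10-13 | P2 13-17 | P4 17-22 | P6 22-27 | P3 27-35 |
Completion: P1=10  P2=17  P3=35  P4=22  P5=13  P6=27
Turnaround (C−A): P1=5  P2=11  P3=29  P4=15  P5=3  P6=16
Waiting times: P1=0, P2=7, P3=21, P4=10, P5=0, P6=11
Average waiting = (0+7+21+10+0+11) / 6 = 49/6 = 8.17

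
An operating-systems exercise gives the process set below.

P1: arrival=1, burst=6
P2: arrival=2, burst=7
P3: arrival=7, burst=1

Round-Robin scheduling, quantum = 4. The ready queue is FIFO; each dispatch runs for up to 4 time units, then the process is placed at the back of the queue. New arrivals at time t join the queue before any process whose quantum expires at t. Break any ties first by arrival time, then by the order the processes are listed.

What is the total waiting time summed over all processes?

Schedule: | idle 0-1 | P1 1-5 | P2 5-9 | P1 9-11 | P3 11-12 | P2 12-15 |
Completion: P1=11  P2=15  P3=12
Turnaround (C−A): P1=10  P2=13  P3=5
Waiting = turnaround − burst: P1=4, P2=6, P3=4
Total waiting = 4 + 6 + 4 = 14

14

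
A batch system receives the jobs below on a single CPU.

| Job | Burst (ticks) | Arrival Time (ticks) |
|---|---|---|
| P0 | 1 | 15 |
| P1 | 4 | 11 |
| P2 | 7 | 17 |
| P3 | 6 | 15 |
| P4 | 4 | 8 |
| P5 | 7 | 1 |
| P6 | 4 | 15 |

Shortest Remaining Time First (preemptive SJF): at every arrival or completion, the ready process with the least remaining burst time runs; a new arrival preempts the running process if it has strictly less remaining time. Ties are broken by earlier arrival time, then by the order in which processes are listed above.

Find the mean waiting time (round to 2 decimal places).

Timeline: | idle 0-1 | P5 1-8 | P4 8-12 | P1 12-16 | P0 16-17 | P6 17-21 | P3 21-27 | P2 27-34 |
Completion: P0=17  P1=16  P2=34  P3=27  P4=12  P5=8  P6=21
Turnaround (C−A): P0=2  P1=5  P2=17  P3=12  P4=4  P5=7  P6=6
Waiting times: P0=1, P1=1, P2=10, P3=6, P4=0, P5=0, P6=2
Average waiting = (1+1+10+6+0+0+2) / 7 = 20/7 = 2.86

2.86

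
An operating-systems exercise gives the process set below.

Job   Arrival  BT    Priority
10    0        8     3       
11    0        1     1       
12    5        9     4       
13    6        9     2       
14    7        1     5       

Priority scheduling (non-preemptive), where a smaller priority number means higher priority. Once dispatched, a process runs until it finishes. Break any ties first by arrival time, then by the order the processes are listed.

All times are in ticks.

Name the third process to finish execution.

Gantt: | 11 0-1 | 10 1-9 | 13 9-18 | 12 18-27 | 14 27-28 |
Completion: 10=9  11=1  12=27  13=18  14=28
Turnaround (C−A): 10=9  11=1  12=22  13=12  14=21
Finish order: 11 → 10 → 13 → 12 → 14

13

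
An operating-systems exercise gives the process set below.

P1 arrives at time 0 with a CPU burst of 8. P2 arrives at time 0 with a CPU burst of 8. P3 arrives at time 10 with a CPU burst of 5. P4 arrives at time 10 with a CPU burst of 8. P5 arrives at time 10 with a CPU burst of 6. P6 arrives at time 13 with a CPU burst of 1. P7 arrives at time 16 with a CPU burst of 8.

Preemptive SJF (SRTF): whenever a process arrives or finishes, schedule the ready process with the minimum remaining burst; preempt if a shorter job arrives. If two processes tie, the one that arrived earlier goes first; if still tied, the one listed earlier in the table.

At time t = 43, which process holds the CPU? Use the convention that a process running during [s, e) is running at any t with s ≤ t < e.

P7

Schedule: | P1 0-8 | P2 8-10 | P3 10-13 | P6 13-14 | P3 14-16 | P2 16-22 | P5 22-28 | P4 28-36 | P7 36-44 |
Completion: P1=8  P2=22  P3=16  P4=36  P5=28  P6=14  P7=44
Turnaround (C−A): P1=8  P2=22  P3=6  P4=26  P5=18  P6=1  P7=28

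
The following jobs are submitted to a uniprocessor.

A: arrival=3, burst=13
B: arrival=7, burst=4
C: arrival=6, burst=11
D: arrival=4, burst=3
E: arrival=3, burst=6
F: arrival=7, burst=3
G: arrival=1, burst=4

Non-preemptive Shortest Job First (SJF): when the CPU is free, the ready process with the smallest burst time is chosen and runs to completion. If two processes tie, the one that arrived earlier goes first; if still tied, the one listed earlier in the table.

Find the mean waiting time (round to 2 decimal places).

8.86

Gantt: | idle 0-1 | G 1-5 | D 5-8 | F 8-11 | B 11-15 | E 15-21 | C 21-32 | A 32-45 |
Completion: A=45  B=15  C=32  D=8  E=21  F=11  G=5
Turnaround (C−A): A=42  B=8  C=26  D=4  E=18  F=4  G=4
Waiting times: A=29, B=4, C=15, D=1, E=12, F=1, G=0
Average waiting = (29+4+15+1+12+1+0) / 7 = 62/7 = 8.86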